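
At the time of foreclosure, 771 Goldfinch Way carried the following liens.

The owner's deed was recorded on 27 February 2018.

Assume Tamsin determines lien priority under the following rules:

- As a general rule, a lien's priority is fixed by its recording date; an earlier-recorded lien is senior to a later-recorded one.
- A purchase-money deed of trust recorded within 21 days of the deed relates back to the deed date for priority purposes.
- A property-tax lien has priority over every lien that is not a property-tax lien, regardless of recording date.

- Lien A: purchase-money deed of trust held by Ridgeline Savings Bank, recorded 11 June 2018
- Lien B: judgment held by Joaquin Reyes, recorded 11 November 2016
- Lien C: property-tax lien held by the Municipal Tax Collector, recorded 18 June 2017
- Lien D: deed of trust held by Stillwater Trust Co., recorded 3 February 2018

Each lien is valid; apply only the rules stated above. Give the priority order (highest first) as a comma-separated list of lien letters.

C, B, D, A

First, effective dates: A missed the 21-day window (104 days after the deed), so its recording date stands.
C is a property-tax lien and takes priority over every other lien.
Remaining liens by effective date: B (11 November 2016), D (3 February 2018), A (11 June 2018).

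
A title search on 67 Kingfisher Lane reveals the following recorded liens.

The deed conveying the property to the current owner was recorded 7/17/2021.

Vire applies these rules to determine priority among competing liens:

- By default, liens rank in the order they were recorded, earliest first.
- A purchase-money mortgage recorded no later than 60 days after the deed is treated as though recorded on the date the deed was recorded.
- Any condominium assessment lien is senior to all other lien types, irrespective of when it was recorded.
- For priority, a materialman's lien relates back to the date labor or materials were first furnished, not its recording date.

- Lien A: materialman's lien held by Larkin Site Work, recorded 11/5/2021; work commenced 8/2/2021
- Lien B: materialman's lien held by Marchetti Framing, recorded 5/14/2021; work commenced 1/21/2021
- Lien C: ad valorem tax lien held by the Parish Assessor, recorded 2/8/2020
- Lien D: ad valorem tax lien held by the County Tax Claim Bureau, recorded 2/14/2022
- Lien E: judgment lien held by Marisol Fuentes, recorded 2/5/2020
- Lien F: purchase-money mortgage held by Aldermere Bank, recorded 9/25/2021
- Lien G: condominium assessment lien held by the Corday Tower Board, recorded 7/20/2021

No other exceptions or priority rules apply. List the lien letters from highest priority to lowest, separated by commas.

Effective dates: A relates back to 8/2/2021 (work commenced); B's effective date is 1/21/2021, when work began; F was recorded 70 days after the deed, outside the 60-day window, so it keeps its recording date.
As a condominium assessment lien, G is senior to every other lien.
Remaining liens by effective date: E (2/5/2020), C (2/8/2020), B (1/21/2021), A (8/2/2021), F (9/25/2021), D (2/14/2022).

G, E, C, B, A, F, D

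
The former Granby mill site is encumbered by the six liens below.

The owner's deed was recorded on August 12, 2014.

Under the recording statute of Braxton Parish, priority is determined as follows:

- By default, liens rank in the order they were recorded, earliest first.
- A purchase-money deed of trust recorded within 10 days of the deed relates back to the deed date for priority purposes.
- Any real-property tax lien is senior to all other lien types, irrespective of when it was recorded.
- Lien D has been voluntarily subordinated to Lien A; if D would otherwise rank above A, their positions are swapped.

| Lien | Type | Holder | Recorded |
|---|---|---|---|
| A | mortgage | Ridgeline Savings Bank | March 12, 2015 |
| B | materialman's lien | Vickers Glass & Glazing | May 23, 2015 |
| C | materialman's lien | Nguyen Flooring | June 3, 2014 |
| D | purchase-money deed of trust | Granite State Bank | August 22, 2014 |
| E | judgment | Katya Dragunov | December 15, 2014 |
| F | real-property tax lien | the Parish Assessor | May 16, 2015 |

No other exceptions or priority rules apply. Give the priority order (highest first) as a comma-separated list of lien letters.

Effective dates: D was recorded within the 10-day window, so its effective date is the deed date August 12, 2014.
As a real-property tax lien, F is senior to every other lien.
Ordering the rest by effective date: C (June 3, 2014), D (August 12, 2014), E (December 15, 2014), A (March 12, 2015), B (May 23, 2015).
D would otherwise be senior to A, so under the subordination agreement D and A exchange positions.

F, C, A, E, D, B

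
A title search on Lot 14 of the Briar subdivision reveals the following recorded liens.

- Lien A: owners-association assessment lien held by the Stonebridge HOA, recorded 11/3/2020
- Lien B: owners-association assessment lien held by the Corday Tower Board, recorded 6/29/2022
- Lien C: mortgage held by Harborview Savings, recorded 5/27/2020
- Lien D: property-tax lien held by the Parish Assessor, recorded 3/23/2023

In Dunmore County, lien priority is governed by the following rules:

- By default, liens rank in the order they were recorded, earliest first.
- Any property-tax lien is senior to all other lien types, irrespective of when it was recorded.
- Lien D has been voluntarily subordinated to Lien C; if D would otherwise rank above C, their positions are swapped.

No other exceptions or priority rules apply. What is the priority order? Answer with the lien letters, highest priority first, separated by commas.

As a property-tax lien, D is senior to every other lien.
Ordering the rest by effective date: C (5/27/2020), A (11/3/2020), B (6/29/2022).
The subordination applies — D was senior to C — so D and C swap.

C, D, A, B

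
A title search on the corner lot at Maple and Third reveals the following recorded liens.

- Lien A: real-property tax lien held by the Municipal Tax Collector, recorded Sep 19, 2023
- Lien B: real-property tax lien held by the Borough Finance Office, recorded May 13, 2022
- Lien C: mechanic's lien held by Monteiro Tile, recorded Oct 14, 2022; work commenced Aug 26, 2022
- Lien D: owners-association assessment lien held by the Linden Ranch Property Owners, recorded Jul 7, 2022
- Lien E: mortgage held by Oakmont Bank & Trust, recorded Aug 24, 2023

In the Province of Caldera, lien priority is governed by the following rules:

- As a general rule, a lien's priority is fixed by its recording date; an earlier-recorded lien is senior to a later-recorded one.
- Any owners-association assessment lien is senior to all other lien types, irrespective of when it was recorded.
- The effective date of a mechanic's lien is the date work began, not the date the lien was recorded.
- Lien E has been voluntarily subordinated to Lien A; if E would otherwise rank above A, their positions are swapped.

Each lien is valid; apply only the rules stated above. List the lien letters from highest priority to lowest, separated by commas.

D, B, C, A, E

Adjusting effective dates: C relates back to Aug 26, 2022 (work commenced).
D, as an owners-association assessment lien, has superpriority and ranks first.
Ordering the rest by effective date: B (May 13, 2022), C (Aug 26, 2022), E (Aug 24, 2023), A (Sep 19, 2023).
The subordination applies — E was senior to A — so E and A swap.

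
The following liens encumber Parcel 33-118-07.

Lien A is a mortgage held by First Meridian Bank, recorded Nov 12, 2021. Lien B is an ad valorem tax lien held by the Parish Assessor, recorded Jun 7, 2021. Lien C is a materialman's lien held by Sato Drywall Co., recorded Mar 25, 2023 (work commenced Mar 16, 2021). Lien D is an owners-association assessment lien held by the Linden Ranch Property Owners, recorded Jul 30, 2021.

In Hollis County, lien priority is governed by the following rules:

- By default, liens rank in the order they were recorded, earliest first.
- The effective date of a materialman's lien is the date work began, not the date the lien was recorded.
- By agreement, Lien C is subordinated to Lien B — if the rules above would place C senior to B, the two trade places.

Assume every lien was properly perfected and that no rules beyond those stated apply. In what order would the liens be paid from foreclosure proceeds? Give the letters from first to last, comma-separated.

B, C, D, A

Adjusting effective dates: C's effective date is Mar 16, 2021, when work began.
Sorted by effective date: C (Mar 16, 2021), B (Jun 7, 2021), D (Jul 30, 2021), A (Nov 12, 2021).
The subordination applies — C was senior to B — so C and B swap.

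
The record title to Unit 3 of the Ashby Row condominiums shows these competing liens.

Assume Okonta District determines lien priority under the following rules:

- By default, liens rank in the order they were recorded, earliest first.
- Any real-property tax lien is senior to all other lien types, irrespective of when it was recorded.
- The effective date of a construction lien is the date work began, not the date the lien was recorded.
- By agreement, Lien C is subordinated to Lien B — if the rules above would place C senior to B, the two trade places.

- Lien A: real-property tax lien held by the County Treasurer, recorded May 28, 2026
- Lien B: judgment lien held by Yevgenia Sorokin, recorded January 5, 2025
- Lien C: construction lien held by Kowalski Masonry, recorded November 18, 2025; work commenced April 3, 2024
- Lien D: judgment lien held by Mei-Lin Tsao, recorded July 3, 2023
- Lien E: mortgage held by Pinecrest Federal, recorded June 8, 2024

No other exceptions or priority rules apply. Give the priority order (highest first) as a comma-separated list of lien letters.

A, D, B, E, C

Effective dates after the stated exceptions: C relates back to April 3, 2024 (work commenced).
A is a real-property tax lien and takes priority over every other lien.
Ordering the rest by effective date: D (July 3, 2023), C (April 3, 2024), E (June 8, 2024), B (January 5, 2025).
C is senior to B before the subordination, so the two trade places.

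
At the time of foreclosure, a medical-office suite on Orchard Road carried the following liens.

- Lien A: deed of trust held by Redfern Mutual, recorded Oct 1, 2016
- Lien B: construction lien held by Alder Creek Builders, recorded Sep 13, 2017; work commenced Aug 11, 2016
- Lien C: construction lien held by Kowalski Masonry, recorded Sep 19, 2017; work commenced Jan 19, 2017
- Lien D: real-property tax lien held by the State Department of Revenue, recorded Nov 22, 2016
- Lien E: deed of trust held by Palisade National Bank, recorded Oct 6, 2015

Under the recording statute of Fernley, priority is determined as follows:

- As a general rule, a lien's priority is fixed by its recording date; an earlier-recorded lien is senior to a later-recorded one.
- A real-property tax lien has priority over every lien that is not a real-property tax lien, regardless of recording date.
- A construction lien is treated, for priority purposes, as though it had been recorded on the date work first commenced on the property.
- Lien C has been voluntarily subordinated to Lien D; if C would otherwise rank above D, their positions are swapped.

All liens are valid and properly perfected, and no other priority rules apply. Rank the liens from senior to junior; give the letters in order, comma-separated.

D, E, B, A, C

Effective dates: B's effective date is Aug 11, 2016, when work began; C's effective date is Jan 19, 2017, when work began.
D is a real-property tax lien and takes priority over every other lien.
Among the remaining liens, by effective date: E (Oct 6, 2015), B (Aug 11, 2016), A (Oct 1, 2016), C (Jan 19, 2017).
C already ranks below D; the subordination has no effect.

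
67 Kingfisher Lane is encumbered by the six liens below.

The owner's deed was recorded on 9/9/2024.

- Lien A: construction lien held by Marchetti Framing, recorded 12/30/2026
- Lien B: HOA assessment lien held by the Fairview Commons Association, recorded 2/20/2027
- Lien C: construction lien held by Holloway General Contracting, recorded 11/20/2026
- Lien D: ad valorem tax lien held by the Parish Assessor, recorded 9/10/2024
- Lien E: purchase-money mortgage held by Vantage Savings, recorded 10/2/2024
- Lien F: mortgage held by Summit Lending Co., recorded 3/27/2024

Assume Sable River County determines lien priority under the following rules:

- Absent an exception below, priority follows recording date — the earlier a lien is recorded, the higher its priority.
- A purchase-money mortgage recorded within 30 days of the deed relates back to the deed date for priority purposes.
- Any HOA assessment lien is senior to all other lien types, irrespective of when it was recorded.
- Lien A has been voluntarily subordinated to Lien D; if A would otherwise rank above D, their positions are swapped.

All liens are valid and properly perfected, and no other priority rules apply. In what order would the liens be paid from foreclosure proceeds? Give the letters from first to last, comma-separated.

B, F, E, D, C, A

Effective dates: E relates back to the deed date 9/9/2024.
B is an HOA assessment lien, so it outranks all other liens regardless of date.
Among the remaining liens, by effective date: F (3/27/2024), E (9/9/2024), D (9/10/2024), C (11/20/2026), A (12/30/2026).
A already ranks below D; the subordination has no effect.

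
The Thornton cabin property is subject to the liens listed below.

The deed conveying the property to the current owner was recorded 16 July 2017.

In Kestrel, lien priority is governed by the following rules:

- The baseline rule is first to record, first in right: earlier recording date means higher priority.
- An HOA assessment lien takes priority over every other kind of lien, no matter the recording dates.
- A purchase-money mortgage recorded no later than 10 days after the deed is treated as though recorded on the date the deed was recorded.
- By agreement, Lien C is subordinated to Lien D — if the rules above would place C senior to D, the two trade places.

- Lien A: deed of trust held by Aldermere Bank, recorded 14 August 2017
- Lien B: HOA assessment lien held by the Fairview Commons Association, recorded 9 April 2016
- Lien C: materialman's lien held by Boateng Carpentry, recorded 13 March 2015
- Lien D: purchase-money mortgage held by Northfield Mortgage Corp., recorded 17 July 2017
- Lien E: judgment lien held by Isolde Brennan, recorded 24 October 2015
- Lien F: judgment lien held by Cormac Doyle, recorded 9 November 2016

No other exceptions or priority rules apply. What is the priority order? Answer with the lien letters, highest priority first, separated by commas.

B, D, E, F, C, A

Effective dates: D was recorded within the 10-day window, so its effective date is the deed date 16 July 2017.
B is an HOA assessment lien, so it outranks all other liens regardless of date.
Among the remaining liens, by effective date: C (13 March 2015), E (24 October 2015), F (9 November 2016), D (16 July 2017), A (14 August 2017).
C would otherwise be senior to D, so under the subordination agreement C and D exchange positions.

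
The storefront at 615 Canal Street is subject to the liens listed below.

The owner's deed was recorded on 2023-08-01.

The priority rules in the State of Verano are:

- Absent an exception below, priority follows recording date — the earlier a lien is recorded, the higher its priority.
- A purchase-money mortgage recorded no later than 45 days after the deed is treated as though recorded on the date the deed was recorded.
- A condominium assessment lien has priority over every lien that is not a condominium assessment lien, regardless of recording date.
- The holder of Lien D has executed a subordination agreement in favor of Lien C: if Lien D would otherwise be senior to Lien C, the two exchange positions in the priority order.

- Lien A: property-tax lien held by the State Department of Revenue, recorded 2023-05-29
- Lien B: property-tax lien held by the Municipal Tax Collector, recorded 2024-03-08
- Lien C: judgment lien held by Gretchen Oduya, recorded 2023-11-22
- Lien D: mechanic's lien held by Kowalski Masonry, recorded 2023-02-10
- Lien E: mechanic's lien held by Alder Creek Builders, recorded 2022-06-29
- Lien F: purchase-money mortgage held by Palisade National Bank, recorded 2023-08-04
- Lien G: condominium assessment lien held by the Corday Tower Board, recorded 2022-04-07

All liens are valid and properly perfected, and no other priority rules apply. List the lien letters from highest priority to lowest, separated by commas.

G, E, C, A, F, D, B

Effective dates after the stated exceptions: F was recorded within the 45-day window, so its effective date is the deed date 2023-08-01.
G is a condominium assessment lien, so it outranks all other liens regardless of date.
Remaining liens by effective date: E (2022-06-29), D (2023-02-10), A (2023-05-29), F (2023-08-01), C (2023-11-22), B (2024-03-08).
D is senior to C before the subordination, so the two trade places.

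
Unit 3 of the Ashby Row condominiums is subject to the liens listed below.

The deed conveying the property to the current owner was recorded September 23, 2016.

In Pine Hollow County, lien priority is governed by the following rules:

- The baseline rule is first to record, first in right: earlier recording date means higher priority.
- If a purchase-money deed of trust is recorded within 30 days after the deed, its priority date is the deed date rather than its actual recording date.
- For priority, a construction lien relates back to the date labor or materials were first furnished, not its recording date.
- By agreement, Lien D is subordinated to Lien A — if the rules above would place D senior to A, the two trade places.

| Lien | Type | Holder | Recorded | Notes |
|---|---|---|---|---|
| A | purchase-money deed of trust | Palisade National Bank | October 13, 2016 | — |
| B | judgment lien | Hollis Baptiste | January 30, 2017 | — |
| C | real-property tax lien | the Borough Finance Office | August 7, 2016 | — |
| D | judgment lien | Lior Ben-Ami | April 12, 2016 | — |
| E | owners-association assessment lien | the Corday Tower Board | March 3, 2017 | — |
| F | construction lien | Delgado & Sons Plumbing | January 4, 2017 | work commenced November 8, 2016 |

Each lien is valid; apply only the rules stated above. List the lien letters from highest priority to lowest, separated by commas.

A, C, D, F, B, E

Effective dates after the stated exceptions: A was recorded within the 30-day window, so its effective date is the deed date September 23, 2016; F is treated as recorded November 8, 2016, the work-commencement date.
By effective date: D (April 12, 2016), C (August 7, 2016), A (September 23, 2016), F (November 8, 2016), B (January 30, 2017), E (March 3, 2017).
The subordination applies — D was senior to A — so D and A swap.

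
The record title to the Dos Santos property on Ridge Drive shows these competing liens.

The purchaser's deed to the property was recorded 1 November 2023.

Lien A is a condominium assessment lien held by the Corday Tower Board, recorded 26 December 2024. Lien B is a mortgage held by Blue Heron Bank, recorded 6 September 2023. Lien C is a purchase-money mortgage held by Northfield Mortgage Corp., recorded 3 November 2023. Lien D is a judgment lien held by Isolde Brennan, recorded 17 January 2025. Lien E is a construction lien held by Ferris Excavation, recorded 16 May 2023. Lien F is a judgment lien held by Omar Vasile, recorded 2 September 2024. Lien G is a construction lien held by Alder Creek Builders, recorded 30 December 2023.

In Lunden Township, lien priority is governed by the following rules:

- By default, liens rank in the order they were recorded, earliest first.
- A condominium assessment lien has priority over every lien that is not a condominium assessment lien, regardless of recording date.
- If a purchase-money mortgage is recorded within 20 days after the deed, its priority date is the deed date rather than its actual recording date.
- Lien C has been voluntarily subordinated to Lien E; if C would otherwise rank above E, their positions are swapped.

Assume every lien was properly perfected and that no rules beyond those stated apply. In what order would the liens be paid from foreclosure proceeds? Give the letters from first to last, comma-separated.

Effective dates: C's effective date is the deed date, 1 November 2023.
A is a condominium assessment lien and takes priority over every other lien.
Remaining liens by effective date: E (16 May 2023), B (6 September 2023), C (1 November 2023), G (30 December 2023), F (2 September 2024), D (17 January 2025).
Since C is not senior to E, the subordination leaves the order unchanged.

A, E, B, C, G, F, D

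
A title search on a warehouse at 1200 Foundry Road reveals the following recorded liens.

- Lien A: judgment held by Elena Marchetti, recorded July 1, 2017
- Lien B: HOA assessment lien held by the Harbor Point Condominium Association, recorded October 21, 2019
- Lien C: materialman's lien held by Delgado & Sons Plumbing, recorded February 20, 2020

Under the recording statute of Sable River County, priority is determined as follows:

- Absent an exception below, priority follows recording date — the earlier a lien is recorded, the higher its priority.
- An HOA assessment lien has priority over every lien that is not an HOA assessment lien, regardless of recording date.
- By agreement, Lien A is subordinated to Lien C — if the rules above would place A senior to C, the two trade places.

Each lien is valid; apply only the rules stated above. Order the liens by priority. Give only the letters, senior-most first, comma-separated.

B, C, A

B is an HOA assessment lien and takes priority over every other lien.
The other liens, earliest effective date first: A (July 1, 2017), C (February 20, 2020).
The subordination applies — A was senior to C — so A and C swap.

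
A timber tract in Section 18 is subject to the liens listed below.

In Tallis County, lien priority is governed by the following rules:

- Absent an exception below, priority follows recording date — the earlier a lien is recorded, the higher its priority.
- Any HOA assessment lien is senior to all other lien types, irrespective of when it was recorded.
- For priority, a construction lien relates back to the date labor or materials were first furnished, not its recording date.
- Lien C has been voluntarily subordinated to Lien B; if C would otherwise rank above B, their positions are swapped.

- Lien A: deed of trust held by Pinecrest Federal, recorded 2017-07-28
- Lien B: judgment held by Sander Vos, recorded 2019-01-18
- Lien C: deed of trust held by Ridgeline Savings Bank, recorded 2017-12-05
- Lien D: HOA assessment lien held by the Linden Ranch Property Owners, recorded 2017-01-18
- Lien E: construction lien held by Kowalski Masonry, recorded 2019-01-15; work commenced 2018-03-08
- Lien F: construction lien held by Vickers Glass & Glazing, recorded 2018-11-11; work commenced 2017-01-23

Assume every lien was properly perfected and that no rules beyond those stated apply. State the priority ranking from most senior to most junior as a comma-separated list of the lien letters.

D, F, A, B, E, C

First, effective dates: E relates back to 2018-03-08 (work commenced); F relates back to 2017-01-23 (work commenced).
D is an HOA assessment lien and takes priority over every other lien.
Ordering the rest by effective date: F (2017-01-23), A (2017-07-28), C (2017-12-05), E (2018-03-08), B (2019-01-18).
The subordination applies — C was senior to B — so C and B swap.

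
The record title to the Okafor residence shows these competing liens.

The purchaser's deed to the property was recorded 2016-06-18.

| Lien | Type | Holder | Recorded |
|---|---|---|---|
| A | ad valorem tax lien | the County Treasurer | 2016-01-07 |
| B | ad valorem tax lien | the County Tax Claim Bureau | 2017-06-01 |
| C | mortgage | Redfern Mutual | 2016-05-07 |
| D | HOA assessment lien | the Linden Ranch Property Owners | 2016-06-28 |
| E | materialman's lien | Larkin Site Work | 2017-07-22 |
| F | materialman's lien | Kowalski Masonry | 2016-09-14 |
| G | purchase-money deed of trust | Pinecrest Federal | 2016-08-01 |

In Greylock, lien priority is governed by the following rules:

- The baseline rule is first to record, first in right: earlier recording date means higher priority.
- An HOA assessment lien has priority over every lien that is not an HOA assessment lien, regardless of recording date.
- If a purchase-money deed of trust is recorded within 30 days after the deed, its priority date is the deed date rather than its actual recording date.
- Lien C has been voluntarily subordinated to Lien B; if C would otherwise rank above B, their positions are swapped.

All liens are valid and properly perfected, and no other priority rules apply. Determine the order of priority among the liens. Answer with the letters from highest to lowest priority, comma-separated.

Effective dates: G was recorded 44 days after the deed, outside the 30-day window, so it keeps its recording date.
D is an HOA assessment lien and takes priority over every other lien.
Ordering the rest by effective date: A (2016-01-07), C (2016-05-07), G (2016-08-01), F (2016-09-14), B (2017-06-01), E (2017-07-22).
Because C would otherwise rank above B, the subordination swaps them.

D, A, B, G, F, C, E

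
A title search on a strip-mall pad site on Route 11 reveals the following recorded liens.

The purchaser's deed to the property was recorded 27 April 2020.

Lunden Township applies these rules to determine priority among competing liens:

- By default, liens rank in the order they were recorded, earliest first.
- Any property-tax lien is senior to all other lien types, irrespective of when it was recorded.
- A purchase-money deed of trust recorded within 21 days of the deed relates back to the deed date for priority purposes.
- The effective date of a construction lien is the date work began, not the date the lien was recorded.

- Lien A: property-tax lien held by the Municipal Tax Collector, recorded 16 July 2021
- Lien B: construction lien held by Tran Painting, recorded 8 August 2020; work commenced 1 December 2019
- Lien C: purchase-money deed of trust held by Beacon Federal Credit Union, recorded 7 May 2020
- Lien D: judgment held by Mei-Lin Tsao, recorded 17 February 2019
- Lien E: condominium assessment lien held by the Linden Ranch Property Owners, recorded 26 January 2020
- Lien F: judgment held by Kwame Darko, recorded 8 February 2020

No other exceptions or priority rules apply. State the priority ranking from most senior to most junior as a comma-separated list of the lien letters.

First, effective dates: B is treated as recorded 1 December 2019, the work-commencement date; C's effective date is the deed date, 27 April 2020.
A is a property-tax lien and takes priority over every other lien.
Remaining liens by effective date: D (17 February 2019), B (1 December 2019), E (26 January 2020), F (8 February 2020), C (27 April 2020).

A, D, B, E, F, C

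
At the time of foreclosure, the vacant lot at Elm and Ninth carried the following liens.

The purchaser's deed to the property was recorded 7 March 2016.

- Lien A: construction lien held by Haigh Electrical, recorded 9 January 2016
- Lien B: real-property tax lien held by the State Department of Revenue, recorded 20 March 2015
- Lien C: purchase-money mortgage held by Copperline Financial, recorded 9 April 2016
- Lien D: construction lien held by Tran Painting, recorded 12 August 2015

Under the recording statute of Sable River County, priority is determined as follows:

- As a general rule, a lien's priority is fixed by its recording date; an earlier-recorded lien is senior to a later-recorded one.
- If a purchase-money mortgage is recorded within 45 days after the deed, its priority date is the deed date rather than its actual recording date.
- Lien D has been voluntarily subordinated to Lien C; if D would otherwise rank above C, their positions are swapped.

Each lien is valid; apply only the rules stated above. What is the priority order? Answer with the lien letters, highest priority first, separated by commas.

First, effective dates: C was recorded within the 45-day window, so its effective date is the deed date 7 March 2016.
By effective date: B (20 March 2015), D (12 August 2015), A (9 January 2016), C (7 March 2016).
D is senior to C before the subordination, so the two trade places.

B, C, A, D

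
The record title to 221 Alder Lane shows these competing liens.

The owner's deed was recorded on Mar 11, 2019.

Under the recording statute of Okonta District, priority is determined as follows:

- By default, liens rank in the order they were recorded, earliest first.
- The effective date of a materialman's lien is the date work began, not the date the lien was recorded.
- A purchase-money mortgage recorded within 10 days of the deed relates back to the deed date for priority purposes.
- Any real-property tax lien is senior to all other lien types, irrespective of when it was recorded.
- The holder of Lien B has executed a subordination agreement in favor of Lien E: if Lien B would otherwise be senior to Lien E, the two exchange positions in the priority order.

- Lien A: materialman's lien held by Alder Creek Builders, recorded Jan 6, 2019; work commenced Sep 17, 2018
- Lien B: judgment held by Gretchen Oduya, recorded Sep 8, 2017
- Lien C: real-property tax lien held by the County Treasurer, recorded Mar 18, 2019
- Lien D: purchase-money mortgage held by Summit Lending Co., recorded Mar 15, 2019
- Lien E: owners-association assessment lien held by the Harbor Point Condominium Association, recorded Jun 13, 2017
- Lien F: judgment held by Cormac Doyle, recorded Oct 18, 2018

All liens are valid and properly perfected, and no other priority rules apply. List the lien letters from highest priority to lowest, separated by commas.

First, effective dates: A's effective date is Sep 17, 2018, when work began; D relates back to the deed date Mar 11, 2019.
As a real-property tax lien, C is senior to every other lien.
The other liens, earliest effective date first: E (Jun 13, 2017), B (Sep 8, 2017), A (Sep 17, 2018), F (Oct 18, 2018), D (Mar 11, 2019).
B is already junior to E, so the subordination agreement changes nothing.

C, E, B, A, F, D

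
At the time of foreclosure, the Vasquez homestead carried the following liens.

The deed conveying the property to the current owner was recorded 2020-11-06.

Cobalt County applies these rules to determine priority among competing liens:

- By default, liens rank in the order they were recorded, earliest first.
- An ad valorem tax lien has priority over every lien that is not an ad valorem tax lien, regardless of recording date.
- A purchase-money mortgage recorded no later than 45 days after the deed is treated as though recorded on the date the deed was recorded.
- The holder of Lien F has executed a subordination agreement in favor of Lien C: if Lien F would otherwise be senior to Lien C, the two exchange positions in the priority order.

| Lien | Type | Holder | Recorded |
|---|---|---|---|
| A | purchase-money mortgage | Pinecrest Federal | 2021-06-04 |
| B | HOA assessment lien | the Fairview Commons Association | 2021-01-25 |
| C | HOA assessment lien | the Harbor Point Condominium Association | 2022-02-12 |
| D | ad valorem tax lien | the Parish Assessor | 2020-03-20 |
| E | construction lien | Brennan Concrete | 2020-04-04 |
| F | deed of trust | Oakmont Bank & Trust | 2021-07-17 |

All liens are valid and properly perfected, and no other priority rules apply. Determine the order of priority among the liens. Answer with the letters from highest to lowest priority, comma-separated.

D, E, B, A, C, F

Effective dates: A missed the 45-day window (210 days after the deed), so its recording date stands.
D is an ad valorem tax lien and takes priority over every other lien.
Remaining liens by effective date: E (2020-04-04), B (2021-01-25), A (2021-06-04), F (2021-07-17), C (2022-02-12).
F would otherwise be senior to C, so under the subordination agreement F and C exchange positions.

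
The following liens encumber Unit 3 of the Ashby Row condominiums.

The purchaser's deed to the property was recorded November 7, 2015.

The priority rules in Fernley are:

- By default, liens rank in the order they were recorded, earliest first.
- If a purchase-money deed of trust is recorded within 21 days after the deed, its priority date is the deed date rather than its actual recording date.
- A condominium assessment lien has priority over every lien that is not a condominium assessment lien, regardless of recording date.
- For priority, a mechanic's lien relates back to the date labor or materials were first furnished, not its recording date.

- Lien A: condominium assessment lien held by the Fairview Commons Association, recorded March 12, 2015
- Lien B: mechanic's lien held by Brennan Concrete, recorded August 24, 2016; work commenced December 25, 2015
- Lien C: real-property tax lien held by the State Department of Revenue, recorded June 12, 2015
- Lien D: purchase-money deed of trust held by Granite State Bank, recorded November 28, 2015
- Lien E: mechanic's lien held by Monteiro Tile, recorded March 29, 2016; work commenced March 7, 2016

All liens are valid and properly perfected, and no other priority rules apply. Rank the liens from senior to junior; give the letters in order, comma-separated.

A, C, D, B, E

Effective dates: B's effective date is December 25, 2015, when work began; D's effective date is the deed date, November 7, 2015; E relates back to March 7, 2016 (work commenced).
A, as a condominium assessment lien, has superpriority and ranks first.
Ordering the rest by effective date: C (June 12, 2015), D (November 7, 2015), B (December 25, 2015), E (March 7, 2016).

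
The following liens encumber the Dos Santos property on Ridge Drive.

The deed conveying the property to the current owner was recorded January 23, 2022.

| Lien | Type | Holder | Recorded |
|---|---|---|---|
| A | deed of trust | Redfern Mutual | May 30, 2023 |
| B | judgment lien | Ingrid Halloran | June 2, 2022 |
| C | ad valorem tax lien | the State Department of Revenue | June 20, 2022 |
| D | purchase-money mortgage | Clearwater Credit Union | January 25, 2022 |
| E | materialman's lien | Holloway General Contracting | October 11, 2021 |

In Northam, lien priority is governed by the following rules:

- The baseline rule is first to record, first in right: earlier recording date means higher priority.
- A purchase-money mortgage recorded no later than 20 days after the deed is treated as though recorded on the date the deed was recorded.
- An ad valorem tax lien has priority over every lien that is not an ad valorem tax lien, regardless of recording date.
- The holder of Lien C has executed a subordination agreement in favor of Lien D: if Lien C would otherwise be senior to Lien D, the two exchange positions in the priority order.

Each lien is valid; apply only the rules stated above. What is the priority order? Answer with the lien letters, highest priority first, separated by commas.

Effective dates after the stated exceptions: D relates back to the deed date January 23, 2022.
C, as an ad valorem tax lien, has superpriority and ranks first.
Remaining liens by effective date: E (October 11, 2021), D (January 23, 2022), B (June 2, 2022), A (May 30, 2023).
The subordination applies — C was senior to D — so C and D swap.

D, E, C, B, A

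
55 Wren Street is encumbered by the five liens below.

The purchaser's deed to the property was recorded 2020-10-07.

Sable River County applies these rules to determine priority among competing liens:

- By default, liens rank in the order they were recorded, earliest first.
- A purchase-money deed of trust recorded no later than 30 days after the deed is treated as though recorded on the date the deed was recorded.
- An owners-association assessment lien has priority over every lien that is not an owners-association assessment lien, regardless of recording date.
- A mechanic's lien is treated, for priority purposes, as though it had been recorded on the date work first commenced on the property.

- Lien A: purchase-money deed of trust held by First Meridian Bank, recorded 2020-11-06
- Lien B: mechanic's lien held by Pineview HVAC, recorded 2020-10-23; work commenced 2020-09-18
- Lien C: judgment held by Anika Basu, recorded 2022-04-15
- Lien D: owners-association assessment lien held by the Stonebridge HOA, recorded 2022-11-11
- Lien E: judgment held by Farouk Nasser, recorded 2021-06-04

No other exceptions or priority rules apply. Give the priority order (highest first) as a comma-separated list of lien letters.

First, effective dates: A was recorded within the 30-day window, so its effective date is the deed date 2020-10-07; B relates back to 2020-09-18 (work commenced).
As an owners-association assessment lien, D is senior to every other lien.
Remaining liens by effective date: B (2020-09-18), A (2020-10-07), E (2021-06-04), C (2022-04-15).

D, B, A, E, C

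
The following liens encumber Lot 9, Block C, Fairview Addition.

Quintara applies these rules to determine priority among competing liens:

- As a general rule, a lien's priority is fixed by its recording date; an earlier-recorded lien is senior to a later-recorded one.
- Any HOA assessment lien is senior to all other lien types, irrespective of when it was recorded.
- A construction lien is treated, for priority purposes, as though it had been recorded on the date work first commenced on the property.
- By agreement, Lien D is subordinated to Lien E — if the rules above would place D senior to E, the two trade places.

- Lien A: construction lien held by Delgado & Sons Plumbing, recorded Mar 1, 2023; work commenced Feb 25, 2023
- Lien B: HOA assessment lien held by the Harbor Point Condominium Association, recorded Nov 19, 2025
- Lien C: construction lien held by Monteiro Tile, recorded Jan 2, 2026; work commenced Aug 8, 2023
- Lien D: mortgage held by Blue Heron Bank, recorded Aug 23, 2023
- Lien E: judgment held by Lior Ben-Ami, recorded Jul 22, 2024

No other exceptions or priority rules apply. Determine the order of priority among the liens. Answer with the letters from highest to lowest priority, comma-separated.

B, A, C, E, D

Adjusting effective dates: A is treated as recorded Feb 25, 2023, the work-commencement date; C relates back to Aug 8, 2023 (work commenced).
As an HOA assessment lien, B is senior to every other lien.
Among the remaining liens, by effective date: A (Feb 25, 2023), C (Aug 8, 2023), D (Aug 23, 2023), E (Jul 22, 2024).
D would otherwise be senior to E, so under the subordination agreement D and E exchange positions.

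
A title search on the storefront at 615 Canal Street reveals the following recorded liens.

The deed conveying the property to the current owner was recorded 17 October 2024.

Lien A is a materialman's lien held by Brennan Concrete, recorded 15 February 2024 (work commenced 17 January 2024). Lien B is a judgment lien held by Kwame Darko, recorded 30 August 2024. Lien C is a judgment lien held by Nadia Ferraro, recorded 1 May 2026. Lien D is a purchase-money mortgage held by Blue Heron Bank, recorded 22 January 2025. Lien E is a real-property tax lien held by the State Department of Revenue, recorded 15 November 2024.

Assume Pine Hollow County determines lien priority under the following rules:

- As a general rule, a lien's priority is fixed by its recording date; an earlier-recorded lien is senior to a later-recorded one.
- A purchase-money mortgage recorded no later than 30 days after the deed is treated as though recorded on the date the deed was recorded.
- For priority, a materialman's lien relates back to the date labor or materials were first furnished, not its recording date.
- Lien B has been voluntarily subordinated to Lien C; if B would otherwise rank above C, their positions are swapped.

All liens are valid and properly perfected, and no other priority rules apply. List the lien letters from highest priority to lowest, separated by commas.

A, C, E, D, B

Effective dates: A is treated as recorded 17 January 2024, the work-commencement date; D was recorded 97 days after the deed, outside the 30-day window, so it keeps its recording date.
Ordering by effective date: A (17 January 2024), B (30 August 2024), E (15 November 2024), D (22 January 2025), C (1 May 2026).
B is senior to C before the subordination, so the two trade places.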